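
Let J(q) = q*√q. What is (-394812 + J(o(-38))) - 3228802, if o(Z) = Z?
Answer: -3623614 - 38*I*√38 ≈ -3.6236e+6 - 234.25*I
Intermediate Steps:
J(q) = q^(3/2)
(-394812 + J(o(-38))) - 3228802 = (-394812 + (-38)^(3/2)) - 3228802 = (-394812 - 38*I*√38) - 3228802 = -3623614 - 38*I*√38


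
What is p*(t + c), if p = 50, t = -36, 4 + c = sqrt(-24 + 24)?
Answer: -2000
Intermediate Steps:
c = -4 (c = -4 + sqrt(-24 + 24) = -4 + sqrt(0) = -4 + 0 = -4)
p*(t + c) = 50*(-36 - 4) = 50*(-40) = -2000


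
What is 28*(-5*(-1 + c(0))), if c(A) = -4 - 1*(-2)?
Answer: 420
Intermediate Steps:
c(A) = -2 (c(A) = -4 + 2 = -2)
28*(-5*(-1 + c(0))) = 28*(-5*(-1 - 2)) = 28*(-5*(-3)) = 28*15 = 420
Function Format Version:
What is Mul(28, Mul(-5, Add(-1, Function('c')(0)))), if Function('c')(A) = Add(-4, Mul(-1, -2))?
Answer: 420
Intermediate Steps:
Function('c')(A) = -2 (Function('c')(A) = Add(-4, 2) = -2)
Mul(28, Mul(-5, Add(-1, Function('c')(0)))) = Mul(28, Mul(-5, Add(-1, -2))) = Mul(28, Mul(-5, -3)) = Mul(28, 15) = 420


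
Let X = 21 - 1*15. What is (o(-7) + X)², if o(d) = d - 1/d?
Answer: 36/49 ≈ 0.73469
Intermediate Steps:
X = 6 (X = 21 - 15 = 6)
(o(-7) + X)² = ((-7 - 1/(-7)) + 6)² = ((-7 - 1*(-⅐)) + 6)² = ((-7 + ⅐) + 6)² = (-48/7 + 6)² = (-6/7)² = 36/49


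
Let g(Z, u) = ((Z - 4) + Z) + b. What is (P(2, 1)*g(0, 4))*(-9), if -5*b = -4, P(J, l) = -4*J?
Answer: -1152/5 ≈ -230.40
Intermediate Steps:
b = ⅘ (b = -⅕*(-4) = ⅘ ≈ 0.80000)
g(Z, u) = -16/5 + 2*Z (g(Z, u) = ((Z - 4) + Z) + ⅘ = ((-4 + Z) + Z) + ⅘ = (-4 + 2*Z) + ⅘ = -16/5 + 2*Z)
(P(2, 1)*g(0, 4))*(-9) = ((-4*2)*(-16/5 + 2*0))*(-9) = -8*(-16/5 + 0)*(-9) = -8*(-16/5)*(-9) = (128/5)*(-9) = -1152/5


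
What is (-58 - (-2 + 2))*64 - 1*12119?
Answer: -15831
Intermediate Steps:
(-58 - (-2 + 2))*64 - 1*12119 = (-58 - 1*0)*64 - 12119 = (-58 + 0)*64 - 12119 = -58*64 - 12119 = -3712 - 12119 = -15831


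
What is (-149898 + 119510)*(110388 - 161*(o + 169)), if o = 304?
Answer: -1040333180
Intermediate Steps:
(-149898 + 119510)*(110388 - 161*(o + 169)) = (-149898 + 119510)*(110388 - 161*(304 + 169)) = -30388*(110388 - 161*473) = -30388*(110388 - 76153) = -30388*34235 = -1040333180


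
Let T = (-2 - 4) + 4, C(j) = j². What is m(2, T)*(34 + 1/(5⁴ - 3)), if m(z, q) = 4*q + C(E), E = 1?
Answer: -148043/622 ≈ -238.01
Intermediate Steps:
T = -2 (T = -6 + 4 = -2)
m(z, q) = 1 + 4*q (m(z, q) = 4*q + 1² = 4*q + 1 = 1 + 4*q)
m(2, T)*(34 + 1/(5⁴ - 3)) = (1 + 4*(-2))*(34 + 1/(5⁴ - 3)) = (1 - 8)*(34 + 1/(625 - 3)) = -7*(34 + 1/622) = -7*21149/622 = -148043/622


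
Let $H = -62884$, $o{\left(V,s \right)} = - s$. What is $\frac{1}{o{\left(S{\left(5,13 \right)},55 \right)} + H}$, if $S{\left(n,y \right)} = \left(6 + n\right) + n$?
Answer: $- \frac{1}{62939} \approx -1.5888 \cdot 10^{-5}$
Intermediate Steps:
$S{\left(n,y \right)} = 6 + 2 n$
$\frac{1}{o{\left(S{\left(5,13 \right)},55 \right)} + H} = \frac{1}{\left(-1\right) 55 - 62884} = \frac{1}{-55 - 62884} = \frac{1}{-62939} = - \frac{1}{62939}$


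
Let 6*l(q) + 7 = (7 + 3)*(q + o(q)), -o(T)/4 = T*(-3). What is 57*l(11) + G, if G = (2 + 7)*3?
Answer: 27091/2 ≈ 13546.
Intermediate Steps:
o(T) = 12*T (o(T) = -4*T*(-3) = -(-12)*T = 12*T)
G = 27 (G = 9*3 = 27)
l(q) = -7/6 + 65*q/3 (l(q) = -7/6 + ((7 + 3)*(q + 12*q))/6 = -7/6 + (10*(13*q))/6 = -7/6 + (130*q)/6 = -7/6 + 65*q/3)
57*l(11) + G = 57*(-7/6 + (65/3)*11) + 27 = 57*(-7/6 + 715/3) + 27 = 57*(1423/6) + 27 = 27037/2 + 27 = 27091/2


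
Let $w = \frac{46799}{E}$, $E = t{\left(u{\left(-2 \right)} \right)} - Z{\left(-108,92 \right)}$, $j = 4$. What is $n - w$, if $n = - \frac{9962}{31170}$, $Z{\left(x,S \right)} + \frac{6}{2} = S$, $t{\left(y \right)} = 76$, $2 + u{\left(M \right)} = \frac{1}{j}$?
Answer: $\frac{729297662}{202605} \approx 3599.6$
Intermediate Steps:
$u{\left(M \right)} = - \frac{7}{4}$ ($u{\left(M \right)} = -2 + \frac{1}{4} = - \frac{7}{4}$)
$Z{\left(x,S \right)} = -3 + S$
$E = -13$ ($E = 76 - \left(-3 + 92\right) = 76 - 89 = -13$)
$n = - \frac{4981}{15585}$ ($n = \left(-9962\right) \frac{1}{31170} = - \frac{4981}{15585} \approx -0.3196$)
$w = - \frac{46799}{13}$ ($w = \frac{46799}{-13} = 46799 \left(- \frac{1}{13}\right) = - \frac{46799}{13} \approx -3599.9$)
$n - w = - \frac{4981}{15585} - - \frac{46799}{13} = - \frac{4981}{15585} + \frac{46799}{13} = \frac{729297662}{202605}$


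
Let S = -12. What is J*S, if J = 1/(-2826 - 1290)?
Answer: 1/343 ≈ 0.0029155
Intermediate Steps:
J = -1/4116 (J = 1/(-4116) = -1/4116 ≈ -0.00024295)
J*S = -1/4116*(-12) = 1/343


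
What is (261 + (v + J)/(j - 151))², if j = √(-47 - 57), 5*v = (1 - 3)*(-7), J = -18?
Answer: (1029023820*√26 + 38683516561*I)/(25*(604*√26 + 22697*I)) ≈ 68173.0 + 3.534*I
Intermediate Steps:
v = 14/5 (v = ((1 - 3)*(-7))/5 = (-2*(-7))/5 = (⅕)*14 = 14/5 ≈ 2.8000)
j = 2*I*√26 (j = √(-104) = 2*I*√26 ≈ 10.198*I)
(261 + (v + J)/(j - 151))² = (261 + (14/5 - 18)/(2*I*√26 - 151))² = (261 - 76/(5*(-151 + 2*I*√26)))²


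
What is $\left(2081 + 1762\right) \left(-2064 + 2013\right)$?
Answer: $-195993$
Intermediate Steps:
$\left(2081 + 1762\right) \left(-2064 + 2013\right) = 3843 \left(-51\right) = -195993$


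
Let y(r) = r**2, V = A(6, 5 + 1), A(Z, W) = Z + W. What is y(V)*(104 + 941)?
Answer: 150480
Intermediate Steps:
A(Z, W) = W + Z
V = 12 (V = (5 + 1) + 6 = 6 + 6 = 12)
y(V)*(104 + 941) = 12**2*(104 + 941) = 144*1045 = 150480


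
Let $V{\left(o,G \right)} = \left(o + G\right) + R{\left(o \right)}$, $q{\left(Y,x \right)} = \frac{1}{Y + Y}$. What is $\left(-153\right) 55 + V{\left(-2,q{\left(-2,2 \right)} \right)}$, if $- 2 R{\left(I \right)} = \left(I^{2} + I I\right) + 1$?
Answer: $- \frac{33687}{4} \approx -8421.8$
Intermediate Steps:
$R{\left(I \right)} = - \frac{1}{2} - I^{2}$ ($R{\left(I \right)} = - \frac{\left(I^{2} + I I\right) + 1}{2} = - \frac{\left(I^{2} + I^{2}\right) + 1}{2} = - \frac{2 I^{2} + 1}{2} = - \frac{1 + 2 I^{2}}{2} = - \frac{1}{2} - I^{2}$)
$q{\left(Y,x \right)} = \frac{1}{2 Y}$
$V{\left(o,G \right)} = - \frac{1}{2} + G + o - o^{2}$ ($V{\left(o,G \right)} = \left(o + G\right) - \left(\frac{1}{2} + o^{2}\right) = \left(G + o\right) - \left(\frac{1}{2} + o^{2}\right) = - \frac{1}{2} + G + o - o^{2}$)
$\left(-153\right) 55 + V{\left(-2,q{\left(-2,2 \right)} \right)} = \left(-153\right) 55 - \left(\frac{13}{2} + \frac{1}{4}\right) = -8415 - \frac{27}{4} = - \frac{33687}{4}$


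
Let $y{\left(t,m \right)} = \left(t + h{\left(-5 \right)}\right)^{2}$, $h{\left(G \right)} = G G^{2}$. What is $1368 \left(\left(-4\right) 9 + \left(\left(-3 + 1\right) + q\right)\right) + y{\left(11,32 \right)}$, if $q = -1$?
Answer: $-40356$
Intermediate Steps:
$h{\left(G \right)} = G^{3}$
$y{\left(t,m \right)} = \left(-125 + t\right)^{2}$ ($y{\left(t,m \right)} = \left(t + \left(-5\right)^{3}\right)^{2} = \left(t - 125\right)^{2} = \left(-125 + t\right)^{2}$)
$1368 \left(\left(-4\right) 9 + \left(\left(-3 + 1\right) + q\right)\right) + y{\left(11,32 \right)} = 1368 \left(\left(-4\right) 9 + \left(\left(-3 + 1\right) - 1\right)\right) + \left(-125 + 11\right)^{2} = 1368 \left(-36 - 3\right) + \left(-114\right)^{2} = 1368 \left(-36 - 3\right) + 12996 = 1368 \left(-39\right) + 12996 = -53352 + 12996 = -40356$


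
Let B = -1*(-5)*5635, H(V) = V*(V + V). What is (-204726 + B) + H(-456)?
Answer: 239321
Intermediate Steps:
H(V) = 2*V**2 (H(V) = V*(2*V) = 2*V**2)
B = 28175 (B = 5*5635 = 28175)
(-204726 + B) + H(-456) = (-204726 + 28175) + 2*(-456)**2 = -176551 + 2*207936 = -176551 + 415872 = 239321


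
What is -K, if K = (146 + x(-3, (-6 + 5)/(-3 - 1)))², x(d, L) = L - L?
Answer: -21316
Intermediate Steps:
x(d, L) = 0
K = 21316 (K = (146 + 0)² = 146² = 21316)
-K = -1*21316 = -21316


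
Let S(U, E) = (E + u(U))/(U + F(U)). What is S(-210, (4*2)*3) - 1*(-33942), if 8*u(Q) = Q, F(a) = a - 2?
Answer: 57294105/1688 ≈ 33942.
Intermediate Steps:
F(a) = -2 + a
u(Q) = Q/8
S(U, E) = (E + U/8)/(-2 + 2*U) (S(U, E) = (E + U/8)/(U + (-2 + U)) = (E + U/8)/(-2 + 2*U))
S(-210, (4*2)*3) - 1*(-33942) = (-210 + 8*((4*2)*3))/(16*(-1 - 210)) - 1*(-33942) = (1/16)*(-210 + 8*(8*3))/(-211) + 33942 = (1/16)*(-1/211)*(-210 + 8*24) + 33942 = (1/16)*(-1/211)*(-210 + 192) + 33942 = (1/16)*(-1/211)*(-18) + 33942 = 9/1688 + 33942 = 57294105/1688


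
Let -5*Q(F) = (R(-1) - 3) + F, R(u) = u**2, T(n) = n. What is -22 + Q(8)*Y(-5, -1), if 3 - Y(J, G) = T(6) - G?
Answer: -86/5 ≈ -17.200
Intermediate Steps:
Y(J, G) = -3 + G (Y(J, G) = 3 - (6 - G) = 3 + (-6 + G) = -3 + G)
Q(F) = 2/5 - F/5 (Q(F) = -(((-1)**2 - 3) + F)/5 = -((1 - 3) + F)/5 = -(-2 + F)/5 = 2/5 - F/5)
-22 + Q(8)*Y(-5, -1) = -22 + (2/5 - 1/5*8)*(-3 - 1) = -22 + (2/5 - 8/5)*(-4) = -22 - 6/5*(-4) = -22 + 24/5 = -86/5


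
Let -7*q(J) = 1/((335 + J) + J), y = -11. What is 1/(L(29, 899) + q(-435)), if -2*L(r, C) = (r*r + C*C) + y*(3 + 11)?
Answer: -3745/1514642779 ≈ -2.4725e-6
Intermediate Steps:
q(J) = -1/(7*(335 + 2*J)) (q(J) = -1/(7*((335 + J) + J)) = -1/(7*(335 + 2*J)))
L(r, C) = 77 - C**2/2 - r**2/2 (L(r, C) = -((r*r + C*C) - 11*(3 + 11))/2 = -((r**2 + C**2) - 11*14)/2 = -((C**2 + r**2) - 154)/2 = -(-154 + C**2 + r**2)/2 = 77 - C**2/2 - r**2/2)
1/(L(29, 899) + q(-435)) = 1/((77 - 1/2*899**2 - 1/2*29**2) - 1/(2345 + 14*(-435))) = 1/((77 - 1/2*808201 - 1/2*841) - 1/(2345 - 6090)) = 1/((77 - 808201/2 - 841/2) - 1/(-3745)) = 1/(-404444 - 1*(-1/3745)) = 1/(-404444 + 1/3745) = 1/(-1514642779/3745) = -3745/1514642779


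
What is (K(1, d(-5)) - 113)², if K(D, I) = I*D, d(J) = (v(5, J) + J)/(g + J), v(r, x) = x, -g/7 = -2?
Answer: 1054729/81 ≈ 13021.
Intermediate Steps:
g = 14 (g = -7*(-2) = 14)
d(J) = 2*J/(14 + J) (d(J) = (J + J)/(14 + J) = (2*J)/(14 + J) = 2*J/(14 + J))
K(D, I) = D*I
(K(1, d(-5)) - 113)² = (1*(2*(-5)/(14 - 5)) - 113)² = (1*(2*(-5)/9) - 113)² = (1*(2*(-5)*(⅑)) - 113)² = (1*(-10/9) - 113)² = (-10/9 - 113)² = (-1027/9)² = 1054729/81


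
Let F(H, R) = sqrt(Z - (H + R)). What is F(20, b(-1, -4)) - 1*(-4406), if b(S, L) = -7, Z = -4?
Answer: 4406 + I*sqrt(17) ≈ 4406.0 + 4.1231*I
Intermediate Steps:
F(H, R) = sqrt(-4 - H - R) (F(H, R) = sqrt(-4 - (H + R)) = sqrt(-4 + (-H - R)) = sqrt(-4 - H - R))
F(20, b(-1, -4)) - 1*(-4406) = sqrt(-4 - 1*20 - 1*(-7)) - 1*(-4406) = sqrt(-4 - 20 + 7) + 4406 = sqrt(-17) + 4406 = I*sqrt(17) + 4406 = 4406 + I*sqrt(17)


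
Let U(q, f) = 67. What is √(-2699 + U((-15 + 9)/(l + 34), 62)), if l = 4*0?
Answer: 2*I*√658 ≈ 51.303*I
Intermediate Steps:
l = 0
√(-2699 + U((-15 + 9)/(l + 34), 62)) = √(-2699 + 67) = √(-2632) = 2*I*√658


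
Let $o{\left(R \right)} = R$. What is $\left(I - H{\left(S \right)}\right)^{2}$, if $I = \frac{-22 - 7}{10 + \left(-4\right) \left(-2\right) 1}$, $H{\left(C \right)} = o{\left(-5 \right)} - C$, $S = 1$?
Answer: $\frac{6241}{324} \approx 19.262$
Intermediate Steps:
$H{\left(C \right)} = -5 - C$
$I = - \frac{29}{18}$ ($I = - \frac{29}{10 + 8 \cdot 1} = - \frac{29}{10 + 8} = - \frac{29}{18} \approx -1.6111$)
$\left(I - H{\left(S \right)}\right)^{2} = \left(- \frac{29}{18} - \left(-5 - 1\right)\right)^{2} = \left(- \frac{29}{18} - -6\right)^{2} = \left(- \frac{29}{18} + 6\right)^{2} = \left(\frac{79}{18}\right)^{2} = \frac{6241}{324}$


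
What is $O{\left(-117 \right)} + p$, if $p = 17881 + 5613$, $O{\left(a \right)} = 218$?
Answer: $23712$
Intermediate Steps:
$p = 23494$
$O{\left(-117 \right)} + p = 218 + 23494 = 23712$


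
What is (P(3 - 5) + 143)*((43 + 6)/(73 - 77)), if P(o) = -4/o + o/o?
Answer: -3577/2 ≈ -1788.5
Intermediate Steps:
P(o) = 1 - 4/o (P(o) = -4/o + 1 = 1 - 4/o)
(P(3 - 5) + 143)*((43 + 6)/(73 - 77)) = ((-4 + (3 - 5))/(3 - 5) + 143)*((43 + 6)/(73 - 77)) = ((-4 - 2)/(-2) + 143)*(49/(-4)) = (-1/2*(-6) + 143)*(49*(-1/4)) = (3 + 143)*(-49/4) = 146*(-49/4) = -3577/2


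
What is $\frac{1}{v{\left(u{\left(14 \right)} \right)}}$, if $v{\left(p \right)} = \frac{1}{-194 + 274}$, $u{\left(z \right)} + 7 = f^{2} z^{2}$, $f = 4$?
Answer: $80$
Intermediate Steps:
$u{\left(z \right)} = -7 + 16 z^{2}$ ($u{\left(z \right)} = -7 + 4^{2} z^{2} = -7 + 16 z^{2}$)
$v{\left(p \right)} = \frac{1}{80}$
$\frac{1}{v{\left(u{\left(14 \right)} \right)}} = \frac{1}{\frac{1}{80}} = 80$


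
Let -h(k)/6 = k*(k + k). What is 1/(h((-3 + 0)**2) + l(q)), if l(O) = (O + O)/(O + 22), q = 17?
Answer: -39/37874 ≈ -0.0010297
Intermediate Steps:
h(k) = -12*k**2 (h(k) = -6*k*(k + k) = -6*k*2*k = -12*k**2)
l(O) = 2*O/(22 + O) (l(O) = (2*O)/(22 + O) = 2*O/(22 + O))
1/(h((-3 + 0)**2) + l(q)) = 1/(-12*(-3 + 0)**4 + 2*17/(22 + 17)) = 1/(-12*((-3)**2)**2 + 2*17/39) = 1/(-12*9**2 + 2*17*(1/39)) = 1/(-12*81 + 34/39) = 1/(-972 + 34/39) = 1/(-37874/39) = -39/37874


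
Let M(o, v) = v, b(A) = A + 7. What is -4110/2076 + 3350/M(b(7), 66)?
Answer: 556945/11418 ≈ 48.778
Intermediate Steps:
b(A) = 7 + A
-4110/2076 + 3350/M(b(7), 66) = -4110/2076 + 3350/66 = -4110*1/2076 + 3350*(1/66) = -685/346 + 1675/33 = 556945/11418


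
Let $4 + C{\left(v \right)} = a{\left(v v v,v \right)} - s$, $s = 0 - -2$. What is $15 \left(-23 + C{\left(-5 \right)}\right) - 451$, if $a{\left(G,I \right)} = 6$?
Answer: $-796$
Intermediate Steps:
$s = 2$ ($s = 0 + 2 = 2$)
$C{\left(v \right)} = 0$ ($C{\left(v \right)} = -4 + \left(6 - 2\right) = -4 + 4 = 0$)
$15 \left(-23 + C{\left(-5 \right)}\right) - 451 = 15 \left(-23 + 0\right) - 451 = 15 \left(-23\right) - 451 = -345 - 451 = -796$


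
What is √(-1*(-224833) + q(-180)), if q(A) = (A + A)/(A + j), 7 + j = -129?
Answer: √1403189863/79 ≈ 474.17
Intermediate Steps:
j = -136 (j = -7 - 129 = -136)
q(A) = 2*A/(-136 + A) (q(A) = (A + A)/(A - 136) = (2*A)/(-136 + A) = 2*A/(-136 + A))
√(-1*(-224833) + q(-180)) = √(-1*(-224833) + 2*(-180)/(-136 - 180)) = √(224833 + 2*(-180)/(-316)) = √(224833 + 2*(-180)*(-1/316)) = √(224833 + 90/79) = √(17761897/79) = √1403189863/79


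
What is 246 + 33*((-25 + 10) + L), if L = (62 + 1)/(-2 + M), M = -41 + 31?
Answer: -1689/4 ≈ -422.25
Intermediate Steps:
M = -10
L = -21/4 (L = (62 + 1)/(-2 - 10) = 63/(-12) = 63*(-1/12) = -21/4 ≈ -5.2500)
246 + 33*((-25 + 10) + L) = 246 + 33*((-25 + 10) - 21/4) = 246 + 33*(-15 - 21/4) = 246 + 33*(-81/4) = 246 - 2673/4 = -1689/4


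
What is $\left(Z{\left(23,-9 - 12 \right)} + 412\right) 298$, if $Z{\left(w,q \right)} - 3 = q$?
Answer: $117412$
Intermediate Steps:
$Z{\left(w,q \right)} = 3 + q$
$\left(Z{\left(23,-9 - 12 \right)} + 412\right) 298 = \left(\left(3 - 21\right) + 412\right) 298 = \left(-18 + 412\right) 298 = 394 \cdot 298 = 117412$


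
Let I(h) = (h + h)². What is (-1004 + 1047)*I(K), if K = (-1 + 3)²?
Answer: 2752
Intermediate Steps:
K = 4 (K = 2² = 4)
I(h) = 4*h² (I(h) = (2*h)² = 4*h²)
(-1004 + 1047)*I(K) = (-1004 + 1047)*(4*4²) = 43*(4*16) = 43*64 = 2752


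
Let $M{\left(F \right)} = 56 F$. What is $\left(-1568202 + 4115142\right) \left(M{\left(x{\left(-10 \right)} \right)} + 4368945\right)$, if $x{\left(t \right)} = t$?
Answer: $11126014491900$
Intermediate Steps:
$\left(-1568202 + 4115142\right) \left(M{\left(x{\left(-10 \right)} \right)} + 4368945\right) = \left(-1568202 + 4115142\right) \left(56 \left(-10\right) + 4368945\right) = 2546940 \left(-560 + 4368945\right) = 2546940 \cdot 4368385 = 11126014491900$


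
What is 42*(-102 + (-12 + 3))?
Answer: -4662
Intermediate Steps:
42*(-102 + (-12 + 3)) = 42*(-102 - 9) = 42*(-111) = -4662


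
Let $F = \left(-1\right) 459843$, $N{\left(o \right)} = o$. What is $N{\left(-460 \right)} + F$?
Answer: $-460303$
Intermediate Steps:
$F = -459843$
$N{\left(-460 \right)} + F = -460 - 459843 = -460303$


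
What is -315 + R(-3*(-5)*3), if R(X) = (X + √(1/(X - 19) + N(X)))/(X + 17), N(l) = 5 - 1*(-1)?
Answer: -19485/62 + √4082/1612 ≈ -314.23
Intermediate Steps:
N(l) = 6 (N(l) = 5 + 1 = 6)
R(X) = (X + √(6 + 1/(-19 + X)))/(17 + X) (R(X) = (X + √(1/(X - 19) + 6))/(X + 17) = (X + √(1/(-19 + X) + 6))/(17 + X) = (X + √(6 + 1/(-19 + X)))/(17 + X))
-315 + R(-3*(-5)*3) = -315 + (-3*(-5)*3 + √((-113 + 6*(-3*(-5)*3))/(-19 - 3*(-5)*3)))/(17 - 3*(-5)*3) = -315 + (15*3 + √((-113 + 6*(15*3))/(-19 + 15*3)))/(17 + 15*3) = -315 + (45 + √((-113 + 6*45)/(-19 + 45)))/(17 + 45) = -315 + (45 + √((-113 + 270)/26))/62 = -315 + (45 + √((1/26)*157))/62 = -315 + (45 + √(157/26))/62 = -315 + (45 + √4082/26)/62 = -315 + (45/62 + √4082/1612) = -19485/62 + √4082/1612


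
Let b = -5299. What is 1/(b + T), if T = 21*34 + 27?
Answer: -1/4558 ≈ -0.00021939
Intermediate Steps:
T = 741 (T = 714 + 27 = 741)
1/(b + T) = 1/(-5299 + 741) = 1/(-4558) = -1/4558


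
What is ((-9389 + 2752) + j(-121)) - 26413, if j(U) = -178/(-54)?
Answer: -892261/27 ≈ -33047.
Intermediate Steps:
j(U) = 89/27 (j(U) = -178*(-1/54) = 89/27)
((-9389 + 2752) + j(-121)) - 26413 = ((-9389 + 2752) + 89/27) - 26413 = (-6637 + 89/27) - 26413 = -179110/27 - 26413 = -892261/27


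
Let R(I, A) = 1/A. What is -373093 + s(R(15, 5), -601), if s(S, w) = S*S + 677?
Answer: -9310399/25 ≈ -3.7242e+5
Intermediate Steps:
s(S, w) = 677 + S² (s(S, w) = S² + 677 = 677 + S²)
-373093 + s(R(15, 5), -601) = -373093 + (677 + (1/5)²) = -373093 + (677 + (⅕)²) = -373093 + (677 + 1/25) = -373093 + 16926/25 = -9310399/25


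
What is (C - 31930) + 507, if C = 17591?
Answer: -13832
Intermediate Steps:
(C - 31930) + 507 = (17591 - 31930) + 507 = -14339 + 507 = -13832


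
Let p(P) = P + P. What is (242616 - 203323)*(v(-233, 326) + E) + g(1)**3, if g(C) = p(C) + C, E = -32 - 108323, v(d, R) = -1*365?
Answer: -4271934933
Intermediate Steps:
v(d, R) = -365
E = -108355
p(P) = 2*P
g(C) = 3*C (g(C) = 2*C + C = 3*C)
(242616 - 203323)*(v(-233, 326) + E) + g(1)**3 = (242616 - 203323)*(-365 - 108355) + (3*1)**3 = 39293*(-108720) + 3**3 = -4271934960 + 27 = -4271934933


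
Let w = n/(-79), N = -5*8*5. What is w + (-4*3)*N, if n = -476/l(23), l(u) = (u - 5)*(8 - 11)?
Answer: 5118962/2133 ≈ 2399.9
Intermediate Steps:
l(u) = 15 - 3*u (l(u) = (-5 + u)*(-3) = 15 - 3*u)
N = -200 (N = -40*5 = -200)
n = 238/27 (n = -476/(15 - 3*23) = -476/(15 - 69) = -476/(-54) = -476*(-1/54) = 238/27 ≈ 8.8148)
w = -238/2133 (w = (238/27)/(-79) = (238/27)*(-1/79) = -238/2133 ≈ -0.11158)
w + (-4*3)*N = -238/2133 - 4*3*(-200) = -238/2133 - 12*(-200) = -238/2133 + 2400 = 5118962/2133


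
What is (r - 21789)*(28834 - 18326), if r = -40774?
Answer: -657412004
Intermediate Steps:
(r - 21789)*(28834 - 18326) = (-40774 - 21789)*(28834 - 18326) = -62563*10508 = -657412004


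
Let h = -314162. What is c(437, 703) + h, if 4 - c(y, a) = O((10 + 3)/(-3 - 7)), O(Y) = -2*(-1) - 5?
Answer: -314155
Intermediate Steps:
O(Y) = -3 (O(Y) = 2 - 5 = -3)
c(y, a) = 7 (c(y, a) = 4 - 1*(-3) = 4 + 3 = 7)
c(437, 703) + h = 7 - 314162 = -314155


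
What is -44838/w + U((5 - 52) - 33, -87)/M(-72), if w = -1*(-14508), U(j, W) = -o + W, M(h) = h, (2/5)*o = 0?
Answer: -18205/9672 ≈ -1.8822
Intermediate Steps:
o = 0 (o = (5/2)*0 = 0)
U(j, W) = W (U(j, W) = -1*0 + W = 0 + W = W)
w = 14508
-44838/w + U((5 - 52) - 33, -87)/M(-72) = -44838/14508 - 87/(-72) = -44838*1/14508 - 87*(-1/72) = -2491/806 + 29/24 = -18205/9672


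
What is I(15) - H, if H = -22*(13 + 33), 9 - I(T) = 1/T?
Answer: 15314/15 ≈ 1020.9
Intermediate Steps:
I(T) = 9 - 1/T
H = -1012 (H = -22*46 = -1012)
I(15) - H = (9 - 1/15) - 1*(-1012) = (9 - 1*1/15) + 1012 = (9 - 1/15) + 1012 = 134/15 + 1012 = 15314/15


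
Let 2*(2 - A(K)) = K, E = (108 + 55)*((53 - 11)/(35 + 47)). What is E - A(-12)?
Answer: 3095/41 ≈ 75.488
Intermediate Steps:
E = 3423/41 (E = 163*(42/82) = 163*(42*(1/82)) = 163*(21/41) = 3423/41 ≈ 83.488)
A(K) = 2 - K/2
E - A(-12) = 3423/41 - (2 - ½*(-12)) = 3423/41 - (2 + 6) = 3423/41 - 1*8 = 3423/41 - 8 = 3095/41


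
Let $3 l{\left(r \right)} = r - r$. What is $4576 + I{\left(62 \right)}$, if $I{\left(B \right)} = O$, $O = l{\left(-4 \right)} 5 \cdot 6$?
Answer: $4576$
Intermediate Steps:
$l{\left(r \right)} = 0$ ($l{\left(r \right)} = \frac{r - r}{3} = \frac{1}{3} \cdot 0 = 0$)
$O = 0$ ($O = 0 \cdot 5 \cdot 6 = 0 \cdot 6 = 0$)
$I{\left(B \right)} = 0$
$4576 + I{\left(62 \right)} = 4576 + 0 = 4576$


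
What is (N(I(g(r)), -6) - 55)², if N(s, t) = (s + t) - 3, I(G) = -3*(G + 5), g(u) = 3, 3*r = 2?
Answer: 7744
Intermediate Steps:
r = ⅔ (r = (⅓)*2 = ⅔ ≈ 0.66667)
I(G) = -15 - 3*G (I(G) = -3*(5 + G) = -15 - 3*G)
N(s, t) = -3 + s + t
(N(I(g(r)), -6) - 55)² = ((-3 + (-15 - 3*3) - 6) - 55)² = ((-3 + (-15 - 9) - 6) - 55)² = ((-3 - 24 - 6) - 55)² = (-33 - 55)² = (-88)² = 7744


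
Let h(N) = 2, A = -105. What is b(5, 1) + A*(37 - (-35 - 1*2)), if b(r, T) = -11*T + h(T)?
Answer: -7779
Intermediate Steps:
b(r, T) = 2 - 11*T (b(r, T) = -11*T + 2 = 2 - 11*T)
b(5, 1) + A*(37 - (-35 - 1*2)) = (2 - 11*1) - 105*(37 - (-35 - 1*2)) = (2 - 11) - 105*(37 - (-35 - 2)) = -9 - 105*(37 - 1*(-37)) = -9 - 105*(37 + 37) = -9 - 105*74 = -9 - 7770 = -7779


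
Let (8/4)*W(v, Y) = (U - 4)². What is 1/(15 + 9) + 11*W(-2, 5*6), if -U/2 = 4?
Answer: 19009/24 ≈ 792.04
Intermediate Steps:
U = -8 (U = -2*4 = -8)
W(v, Y) = 72 (W(v, Y) = (-8 - 4)²/2 = (½)*(-12)² = (½)*144 = 72)
1/(15 + 9) + 11*W(-2, 5*6) = 1/(15 + 9) + 11*72 = 1/24 + 792 = 19009/24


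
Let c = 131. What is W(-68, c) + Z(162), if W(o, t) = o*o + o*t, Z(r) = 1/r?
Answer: -694007/162 ≈ -4284.0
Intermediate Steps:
W(o, t) = o**2 + o*t
W(-68, c) + Z(162) = -68*(-68 + 131) + 1/162 = -68*63 + 1/162 = -4284 + 1/162 = -694007/162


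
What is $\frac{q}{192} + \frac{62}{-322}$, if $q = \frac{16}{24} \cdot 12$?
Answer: $- \frac{583}{3864} \approx -0.15088$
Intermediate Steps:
$q = 8$ ($q = 16 \cdot \frac{1}{24} \cdot 12 = \frac{2}{3} \cdot 12 = 8$)
$\frac{q}{192} + \frac{62}{-322} = \frac{8}{192} + \frac{62}{-322} = 8 \cdot \frac{1}{192} + 62 \left(- \frac{1}{322}\right) = \frac{1}{24} - \frac{31}{161} = - \frac{583}{3864}$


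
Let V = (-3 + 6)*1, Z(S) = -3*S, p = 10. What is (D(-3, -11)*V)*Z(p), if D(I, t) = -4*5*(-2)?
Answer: -3600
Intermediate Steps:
D(I, t) = 40 (D(I, t) = -20*(-2) = 40)
Z(S) = -3*S
V = 3 (V = 3*1 = 3)
(D(-3, -11)*V)*Z(p) = (40*3)*(-3*10) = 120*(-30) = -3600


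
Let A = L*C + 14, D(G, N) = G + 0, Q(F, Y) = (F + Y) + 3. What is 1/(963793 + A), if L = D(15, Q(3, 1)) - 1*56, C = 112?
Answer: 1/959215 ≈ 1.0425e-6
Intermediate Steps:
Q(F, Y) = 3 + F + Y
D(G, N) = G
L = -41 (L = 15 - 1*56 = 15 - 56 = -41)
A = -4578 (A = -41*112 + 14 = -4592 + 14 = -4578)
1/(963793 + A) = 1/(963793 - 4578) = 1/959215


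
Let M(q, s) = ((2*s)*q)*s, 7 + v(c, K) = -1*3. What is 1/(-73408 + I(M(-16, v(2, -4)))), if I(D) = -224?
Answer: -1/73632 ≈ -1.3581e-5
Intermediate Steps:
v(c, K) = -10 (v(c, K) = -7 - 1*3 = -7 - 3 = -10)
M(q, s) = 2*q*s² (M(q, s) = (2*q*s)*s = 2*q*s²)
1/(-73408 + I(M(-16, v(2, -4)))) = 1/(-73408 - 224) = 1/(-73632) = -1/73632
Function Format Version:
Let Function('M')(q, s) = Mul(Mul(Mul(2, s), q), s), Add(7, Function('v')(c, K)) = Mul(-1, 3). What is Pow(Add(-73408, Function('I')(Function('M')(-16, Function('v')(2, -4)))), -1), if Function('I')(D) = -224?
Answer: Rational(-1, 73632) ≈ -1.3581e-5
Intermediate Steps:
Function('v')(c, K) = -10 (Function('v')(c, K) = Add(-7, Mul(-1, 3)) = Add(-7, -3) = -10)
Function('M')(q, s) = Mul(2, q, Pow(s, 2)) (Function('M')(q, s) = Mul(Mul(2, q, s), s) = Mul(2, q, Pow(s, 2)))
Pow(Add(-73408, Function('I')(Function('M')(-16, Function('v')(2, -4)))), -1) = Pow(Add(-73408, -224), -1) = Pow(-73632, -1) = Rational(-1, 73632)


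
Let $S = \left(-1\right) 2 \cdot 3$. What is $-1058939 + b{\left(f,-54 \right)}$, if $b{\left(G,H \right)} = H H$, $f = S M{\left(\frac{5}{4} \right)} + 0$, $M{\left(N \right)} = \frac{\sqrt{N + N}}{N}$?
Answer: $-1056023$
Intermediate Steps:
$S = -6$ ($S = \left(-2\right) 3 = -6$)
$M{\left(N \right)} = \frac{\sqrt{2}}{\sqrt{N}}$ ($M{\left(N \right)} = \frac{\sqrt{2 N}}{N} = \frac{\sqrt{2} \sqrt{N}}{N} = \frac{\sqrt{2}}{\sqrt{N}}$)
$f = - \frac{12 \sqrt{10}}{5}$ ($f = - 6 \frac{\sqrt{2}}{\frac{1}{2} \sqrt{5}} + 0 = - 6 \sqrt{2} \frac{2 \sqrt{5}}{5} + 0 = - 6 \frac{2 \sqrt{10}}{5} + 0 = - \frac{12 \sqrt{10}}{5} + 0 = - \frac{12 \sqrt{10}}{5} \approx -7.5895$)
$b{\left(G,H \right)} = H^{2}$
$-1058939 + b{\left(f,-54 \right)} = -1058939 + \left(-54\right)^{2} = -1058939 + 2916 = -1056023$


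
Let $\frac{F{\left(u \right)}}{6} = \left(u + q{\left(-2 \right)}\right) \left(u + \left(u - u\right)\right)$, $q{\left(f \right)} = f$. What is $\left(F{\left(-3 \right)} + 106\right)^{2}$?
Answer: $38416$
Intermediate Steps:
$F{\left(u \right)} = 6 u \left(-2 + u\right)$ ($F{\left(u \right)} = 6 \left(u - 2\right) \left(u + \left(u - u\right)\right) = 6 \left(-2 + u\right) \left(u + 0\right) = 6 \left(-2 + u\right) u = 6 u \left(-2 + u\right)$)
$\left(F{\left(-3 \right)} + 106\right)^{2} = \left(6 \left(-3\right) \left(-2 - 3\right) + 106\right)^{2} = \left(6 \left(-3\right) \left(-5\right) + 106\right)^{2} = \left(90 + 106\right)^{2} = 196^{2} = 38416$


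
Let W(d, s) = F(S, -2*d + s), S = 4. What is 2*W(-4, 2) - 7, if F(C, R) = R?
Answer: 13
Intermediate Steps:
W(d, s) = s - 2*d (W(d, s) = -2*d + s = s - 2*d)
2*W(-4, 2) - 7 = 2*(2 - 2*(-4)) - 7 = 2*(2 + 8) - 7 = 2*10 - 7 = 20 - 7 = 13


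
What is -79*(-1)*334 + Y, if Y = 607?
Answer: 26993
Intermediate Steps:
-79*(-1)*334 + Y = -79*(-1)*334 + 607 = 79*334 + 607 = 26386 + 607 = 26993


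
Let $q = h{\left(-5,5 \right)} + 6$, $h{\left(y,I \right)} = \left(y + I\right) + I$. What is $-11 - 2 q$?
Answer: $-33$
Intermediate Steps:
$h{\left(y,I \right)} = y + 2 I$ ($h{\left(y,I \right)} = \left(I + y\right) + I = y + 2 I$)
$q = 11$ ($q = \left(-5 + 2 \cdot 5\right) + 6 = \left(-5 + 10\right) + 6 = 5 + 6 = 11$)
$-11 - 2 q = -11 - 22 = -33$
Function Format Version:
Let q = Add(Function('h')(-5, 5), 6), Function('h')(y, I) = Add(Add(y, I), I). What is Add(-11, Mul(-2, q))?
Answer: -33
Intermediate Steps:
Function('h')(y, I) = Add(y, Mul(2, I)) (Function('h')(y, I) = Add(Add(I, y), I) = Add(y, Mul(2, I)))
q = 11 (q = Add(Add(-5, Mul(2, 5)), 6) = Add(Add(-5, 10), 6) = Add(5, 6) = 11)
Add(-11, Mul(-2, q)) = Add(-11, Mul(-2, 11)) = Add(-11, -22) = -33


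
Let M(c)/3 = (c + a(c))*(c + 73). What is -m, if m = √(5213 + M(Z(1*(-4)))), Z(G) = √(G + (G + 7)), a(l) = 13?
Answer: -√(8057 + 258*I) ≈ -89.772 - 1.437*I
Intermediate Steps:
Z(G) = √(7 + 2*G) (Z(G) = √(G + (7 + G)) = √(7 + 2*G))
M(c) = 3*(13 + c)*(73 + c) (M(c) = 3*((c + 13)*(c + 73)) = 3*((13 + c)*(73 + c)) = 3*(13 + c)*(73 + c))
m = √(8057 + 258*I) (m = √(5213 + (2847 + 3*(√(7 + 2*(1*(-4))))² + 258*√(7 + 2*(1*(-4))))) = √(5213 + (2847 + 3*(√(7 + 2*(-4)))² + 258*√(7 + 2*(-4)))) = √(5213 + (2847 + 3*(√(7 - 8))² + 258*√(7 - 8))) = √(5213 + (2847 + 3*(√(-1))² + 258*√(-1))) = √(5213 + (2847 + 3*I² + 258*I)) = √(5213 + (2847 + 3*(-1) + 258*I)) = √(5213 + (2847 - 3 + 258*I)) = √(5213 + (2844 + 258*I)) = √(8057 + 258*I) ≈ 89.772 + 1.437*I)
-m = -√(8057 + 258*I)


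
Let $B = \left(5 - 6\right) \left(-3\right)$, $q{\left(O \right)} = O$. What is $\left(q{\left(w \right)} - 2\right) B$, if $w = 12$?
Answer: $30$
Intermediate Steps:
$B = 3$ ($B = \left(-1\right) \left(-3\right) = 3$)
$\left(q{\left(w \right)} - 2\right) B = \left(12 - 2\right) 3 = 10 \cdot 3 = 30$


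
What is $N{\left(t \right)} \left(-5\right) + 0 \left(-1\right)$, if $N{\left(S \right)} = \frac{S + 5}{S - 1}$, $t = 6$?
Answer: $-11$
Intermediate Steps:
$N{\left(S \right)} = \frac{5 + S}{-1 + S}$
$N{\left(t \right)} \left(-5\right) + 0 \left(-1\right) = \frac{5 + 6}{-1 + 6} \left(-5\right) + 0 \left(-1\right) = \frac{1}{5} \cdot 11 \left(-5\right) + 0 = \frac{11}{5} \left(-5\right) + 0 = -11 + 0 = -11$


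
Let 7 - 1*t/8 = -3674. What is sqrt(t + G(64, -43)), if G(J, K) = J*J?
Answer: 2*sqrt(8386) ≈ 183.15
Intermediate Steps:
t = 29448 (t = 56 - 8*(-3674) = 56 + 29392 = 29448)
G(J, K) = J**2
sqrt(t + G(64, -43)) = sqrt(29448 + 64**2) = sqrt(29448 + 4096) = sqrt(33544) = 2*sqrt(8386)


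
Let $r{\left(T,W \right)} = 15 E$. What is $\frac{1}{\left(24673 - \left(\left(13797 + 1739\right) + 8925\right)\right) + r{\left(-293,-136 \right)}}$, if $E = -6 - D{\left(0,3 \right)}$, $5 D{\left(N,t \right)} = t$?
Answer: $\frac{1}{113} \approx 0.0088496$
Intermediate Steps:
$D{\left(N,t \right)} = \frac{t}{5}$
$E = - \frac{33}{5}$ ($E = -6 - \frac{1}{5} \cdot 3 = -6 - \frac{3}{5} = - \frac{33}{5} \approx -6.6$)
$r{\left(T,W \right)} = -99$ ($r{\left(T,W \right)} = 15 \left(- \frac{33}{5}\right) = -99$)
$\frac{1}{\left(24673 - \left(\left(13797 + 1739\right) + 8925\right)\right) + r{\left(-293,-136 \right)}} = \frac{1}{\left(24673 - \left(\left(13797 + 1739\right) + 8925\right)\right) - 99} = \frac{1}{\left(24673 - \left(15536 + 8925\right)\right) - 99} = \frac{1}{\left(24673 - 24461\right) - 99} = \frac{1}{212 - 99} = \frac{1}{113}$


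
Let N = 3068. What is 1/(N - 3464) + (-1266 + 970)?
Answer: -117217/396 ≈ -296.00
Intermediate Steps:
1/(N - 3464) + (-1266 + 970) = 1/(3068 - 3464) + (-1266 + 970) = 1/(-396) - 296 = -1/396 - 296 = -117217/396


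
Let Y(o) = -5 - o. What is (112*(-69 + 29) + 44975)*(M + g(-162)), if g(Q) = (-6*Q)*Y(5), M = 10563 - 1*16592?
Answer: -637755755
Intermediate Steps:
M = -6029 (M = 10563 - 16592 = -6029)
g(Q) = 60*Q (g(Q) = (-6*Q)*(-5 - 1*5) = (-6*Q)*(-5 - 5) = -6*Q*(-10) = 60*Q)
(112*(-69 + 29) + 44975)*(M + g(-162)) = (112*(-69 + 29) + 44975)*(-6029 + 60*(-162)) = (112*(-40) + 44975)*(-6029 - 9720) = (-4480 + 44975)*(-15749) = 40495*(-15749) = -637755755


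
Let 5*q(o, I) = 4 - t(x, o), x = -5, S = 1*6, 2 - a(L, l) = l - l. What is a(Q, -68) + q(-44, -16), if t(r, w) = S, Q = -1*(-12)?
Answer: 8/5 ≈ 1.6000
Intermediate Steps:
Q = 12
a(L, l) = 2 (a(L, l) = 2 - (l - l) = 2 - 1*0 = 2 + 0 = 2)
S = 6
t(r, w) = 6
q(o, I) = -⅖ (q(o, I) = (4 - 1*6)/5 = (4 - 6)/5 = (⅕)*(-2) = -⅖)
a(Q, -68) + q(-44, -16) = 2 - ⅖ = 8/5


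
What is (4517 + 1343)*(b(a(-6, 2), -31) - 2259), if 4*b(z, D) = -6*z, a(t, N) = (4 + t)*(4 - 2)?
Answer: -13202580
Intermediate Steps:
a(t, N) = 8 + 2*t (a(t, N) = (4 + t)*2 = 8 + 2*t)
b(z, D) = -3*z/2 (b(z, D) = (-6*z)/4 = -3*z/2)
(4517 + 1343)*(b(a(-6, 2), -31) - 2259) = (4517 + 1343)*(-3*(8 + 2*(-6))/2 - 2259) = 5860*(-3*(8 - 12)/2 - 2259) = 5860*(-3/2*(-4) - 2259) = 5860*(6 - 2259) = 5860*(-2253) = -13202580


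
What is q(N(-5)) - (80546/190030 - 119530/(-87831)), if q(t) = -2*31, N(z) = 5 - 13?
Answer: -532300633643/8345262465 ≈ -63.785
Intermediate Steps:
N(z) = -8
q(t) = -62
q(N(-5)) - (80546/190030 - 119530/(-87831)) = -62 - (80546/190030 - 119530/(-87831)) = -62 - (80546*(1/190030) - 119530*(-1/87831)) = -62 - (40273/95015 + 119530/87831) = -62 - 1*14894360813/8345262465 = -62 - 14894360813/8345262465 = -532300633643/8345262465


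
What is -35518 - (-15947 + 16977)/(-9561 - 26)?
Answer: -340510036/9587 ≈ -35518.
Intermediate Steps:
-35518 - (-15947 + 16977)/(-9561 - 26) = -35518 - 1030/(-9587) = -35518 - 1030*(-1)/9587 = -35518 - 1*(-1030/9587) = -35518 + 1030/9587 = -340510036/9587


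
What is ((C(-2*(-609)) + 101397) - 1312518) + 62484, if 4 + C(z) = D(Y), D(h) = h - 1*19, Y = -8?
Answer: -1148668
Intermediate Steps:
D(h) = -19 + h (D(h) = h - 19 = -19 + h)
C(z) = -31 (C(z) = -4 + (-19 - 8) = -4 - 27 = -31)
((C(-2*(-609)) + 101397) - 1312518) + 62484 = ((-31 + 101397) - 1312518) + 62484 = (101366 - 1312518) + 62484 = -1211152 + 62484 = -1148668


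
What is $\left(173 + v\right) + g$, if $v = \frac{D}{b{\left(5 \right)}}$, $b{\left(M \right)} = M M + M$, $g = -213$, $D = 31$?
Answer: $- \frac{1169}{30} \approx -38.967$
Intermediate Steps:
$b{\left(M \right)} = M + M^{2}$ ($b{\left(M \right)} = M^{2} + M = M + M^{2}$)
$v = \frac{31}{30}$ ($v = \frac{31}{5 \left(1 + 5\right)} = \frac{31}{5 \cdot 6} = \frac{31}{30} \approx 1.0333$)
$\left(173 + v\right) + g = \left(173 + \frac{31}{30}\right) - 213 = \frac{5221}{30} - 213 = - \frac{1169}{30}$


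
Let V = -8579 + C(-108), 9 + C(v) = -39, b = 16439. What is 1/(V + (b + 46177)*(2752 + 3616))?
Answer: 1/398730061 ≈ 2.5080e-9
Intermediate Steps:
C(v) = -48 (C(v) = -9 - 39 = -48)
V = -8627 (V = -8579 - 48 = -8627)
1/(V + (b + 46177)*(2752 + 3616)) = 1/(-8627 + (16439 + 46177)*(2752 + 3616)) = 1/(-8627 + 62616*6368) = 1/(-8627 + 398738688) = 1/398730061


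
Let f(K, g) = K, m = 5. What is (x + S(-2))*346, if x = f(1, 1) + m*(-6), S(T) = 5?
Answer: -8304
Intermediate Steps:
x = -29 (x = 1 + 5*(-6) = 1 - 30 = -29)
(x + S(-2))*346 = (-29 + 5)*346 = -24*346 = -8304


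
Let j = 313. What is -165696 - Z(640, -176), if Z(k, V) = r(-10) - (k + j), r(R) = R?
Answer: -164733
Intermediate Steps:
Z(k, V) = -323 - k (Z(k, V) = -10 - (k + 313) = -10 - (313 + k) = -10 + (-313 - k) = -323 - k)
-165696 - Z(640, -176) = -165696 - (-323 - 1*640) = -165696 - (-323 - 640) = -165696 - 1*(-963) = -165696 + 963 = -164733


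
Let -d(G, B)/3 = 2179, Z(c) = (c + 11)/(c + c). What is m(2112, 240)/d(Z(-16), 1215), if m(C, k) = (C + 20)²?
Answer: -4545424/6537 ≈ -695.34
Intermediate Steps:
Z(c) = (11 + c)/(2*c) (Z(c) = (11 + c)/((2*c)) = (11 + c)*(1/(2*c)) = (11 + c)/(2*c))
d(G, B) = -6537 (d(G, B) = -3*2179 = -6537)
m(C, k) = (20 + C)²
m(2112, 240)/d(Z(-16), 1215) = (20 + 2112)²/(-6537) = 2132²*(-1/6537) = 4545424*(-1/6537) = -4545424/6537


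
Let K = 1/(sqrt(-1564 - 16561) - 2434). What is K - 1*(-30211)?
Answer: 179528291057/5942481 - 25*I*sqrt(29)/5942481 ≈ 30211.0 - 2.2655e-5*I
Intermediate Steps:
K = 1/(-2434 + 25*I*sqrt(29)) (K = 1/(sqrt(-18125) - 2434) = 1/(25*I*sqrt(29) - 2434) = 1/(-2434 + 25*I*sqrt(29)) ≈ -0.00040959 - 2.2655e-5*I)
K - 1*(-30211) = (-2434/5942481 - 25*I*sqrt(29)/5942481) - 1*(-30211) = (-2434/5942481 - 25*I*sqrt(29)/5942481) + 30211 = 179528291057/5942481 - 25*I*sqrt(29)/5942481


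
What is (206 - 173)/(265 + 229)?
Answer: 33/494 ≈ 0.066802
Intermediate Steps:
(206 - 173)/(265 + 229) = 33/494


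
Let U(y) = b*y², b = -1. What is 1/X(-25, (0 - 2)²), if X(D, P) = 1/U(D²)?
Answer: -390625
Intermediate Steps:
U(y) = -y²
X(D, P) = -1/D⁴ (X(D, P) = 1/(-(D²)²) = 1/(-D⁴) = -1/D⁴)
1/X(-25, (0 - 2)²) = 1/(-1/(-25)⁴) = 1/(-1*1/390625) = 1/(-1/390625) = -390625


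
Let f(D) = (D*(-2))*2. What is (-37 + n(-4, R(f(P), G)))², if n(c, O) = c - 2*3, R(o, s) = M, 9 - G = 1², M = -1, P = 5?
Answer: 2209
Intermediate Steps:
f(D) = -4*D (f(D) = -2*D*2 = -4*D)
G = 8 (G = 9 - 1*1² = 9 - 1*1 = 9 - 1 = 8)
R(o, s) = -1
n(c, O) = -6 + c (n(c, O) = c - 6 = -6 + c)
(-37 + n(-4, R(f(P), G)))² = (-37 + (-6 - 4))² = (-37 - 10)² = (-47)² = 2209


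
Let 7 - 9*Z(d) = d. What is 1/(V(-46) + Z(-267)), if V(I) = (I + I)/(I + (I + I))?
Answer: 9/280 ≈ 0.032143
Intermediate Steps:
Z(d) = 7/9 - d/9
V(I) = ⅔ (V(I) = (2*I)/(I + 2*I) = (2*I)/((3*I)) = (2*I)*(1/(3*I)) = ⅔)
1/(V(-46) + Z(-267)) = 1/(⅔ + (7/9 - ⅑*(-267))) = 1/(⅔ + (7/9 + 89/3)) = 1/(⅔ + 274/9) = 1/(280/9) = 9/280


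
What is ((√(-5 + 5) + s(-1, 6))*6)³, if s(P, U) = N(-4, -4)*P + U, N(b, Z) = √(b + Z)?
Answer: 15552 - 43200*I*√2 ≈ 15552.0 - 61094.0*I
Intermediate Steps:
N(b, Z) = √(Z + b)
s(P, U) = U + 2*I*P*√2 (s(P, U) = √(-4 - 4)*P + U = √(-8)*P + U = (2*I*√2)*P + U = 2*I*P*√2 + U = U + 2*I*P*√2)
((√(-5 + 5) + s(-1, 6))*6)³ = ((√(-5 + 5) + (6 + 2*I*(-1)*√2))*6)³ = ((√0 + (6 - 2*I*√2))*6)³ = ((0 + (6 - 2*I*√2))*6)³ = ((6 - 2*I*√2)*6)³ = (36 - 12*I*√2)³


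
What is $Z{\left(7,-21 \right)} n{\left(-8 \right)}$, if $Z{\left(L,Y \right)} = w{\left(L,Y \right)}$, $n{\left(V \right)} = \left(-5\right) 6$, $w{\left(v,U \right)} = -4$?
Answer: $120$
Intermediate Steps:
$n{\left(V \right)} = -30$
$Z{\left(L,Y \right)} = -4$
$Z{\left(7,-21 \right)} n{\left(-8 \right)} = \left(-4\right) \left(-30\right) = 120$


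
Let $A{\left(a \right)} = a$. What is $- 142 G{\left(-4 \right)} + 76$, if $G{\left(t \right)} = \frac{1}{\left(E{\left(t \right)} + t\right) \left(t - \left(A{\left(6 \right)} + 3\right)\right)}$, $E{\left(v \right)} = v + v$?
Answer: $\frac{5857}{78} \approx 75.09$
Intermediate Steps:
$E{\left(v \right)} = 2 v$
$G{\left(t \right)} = \frac{1}{3 t \left(-9 + t\right)}$ ($G{\left(t \right)} = \frac{1}{\left(2 t + t\right) \left(t - \left(6 + 3\right)\right)} = \frac{1}{3 t \left(t - 9\right)} = \frac{\frac{1}{3} \frac{1}{t}}{t - 9} = \frac{\frac{1}{3} \frac{1}{t}}{-9 + t} = \frac{1}{3 t \left(-9 + t\right)}$)
$- 142 G{\left(-4 \right)} + 76 = - 142 \frac{1}{3 \left(-4\right) \left(-9 - 4\right)} + 76 = - 142 \cdot \frac{1}{3} \left(- \frac{1}{4}\right) \frac{1}{-13} + 76 = - 142 \cdot \frac{1}{3} \left(- \frac{1}{4}\right) \left(- \frac{1}{13}\right) + 76 = \left(-142\right) \frac{1}{156} + 76 = - \frac{71}{78} + 76 = \frac{5857}{78}$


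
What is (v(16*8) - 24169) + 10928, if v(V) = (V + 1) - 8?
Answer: -13120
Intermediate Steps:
v(V) = -7 + V (v(V) = (1 + V) - 8 = -7 + V)
(v(16*8) - 24169) + 10928 = ((-7 + 16*8) - 24169) + 10928 = ((-7 + 128) - 24169) + 10928 = (121 - 24169) + 10928 = -24048 + 10928 = -13120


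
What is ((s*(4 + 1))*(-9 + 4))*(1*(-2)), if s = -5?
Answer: -250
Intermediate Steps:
((s*(4 + 1))*(-9 + 4))*(1*(-2)) = ((-5*(4 + 1))*(-9 + 4))*(1*(-2)) = (-5*5*(-5))*(-2) = -25*(-5)*(-2) = 125*(-2) = -250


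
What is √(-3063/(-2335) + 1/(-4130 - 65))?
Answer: √201344080814/391813 ≈ 1.1452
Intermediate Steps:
√(-3063/(-2335) + 1/(-4130 - 65)) = √(-3063*(-1/2335) + 1/(-4195)) = √(3063/2335 - 1/4195) = √(513878/391813) = √201344080814/391813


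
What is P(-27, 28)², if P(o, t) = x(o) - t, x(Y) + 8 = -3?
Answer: 1521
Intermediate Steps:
x(Y) = -11 (x(Y) = -8 - 3 = -11)
P(o, t) = -11 - t
P(-27, 28)² = (-11 - 1*28)² = (-11 - 28)² = (-39)² = 1521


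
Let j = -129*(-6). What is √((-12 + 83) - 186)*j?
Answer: 774*I*√115 ≈ 8300.2*I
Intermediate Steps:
j = 774
√((-12 + 83) - 186)*j = √((-12 + 83) - 186)*774 = √(71 - 186)*774 = √(-115)*774 = (I*√115)*774 = 774*I*√115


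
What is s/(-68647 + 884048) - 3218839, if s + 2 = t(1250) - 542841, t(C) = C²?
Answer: -2624643519782/815401 ≈ -3.2188e+6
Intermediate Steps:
s = 1019657 (s = -2 + (1250² - 542841) = -2 + (1562500 - 542841) = -2 + 1019659 = 1019657)
s/(-68647 + 884048) - 3218839 = 1019657/(-68647 + 884048) - 3218839 = 1019657/815401 - 3218839 = -2624643519782/815401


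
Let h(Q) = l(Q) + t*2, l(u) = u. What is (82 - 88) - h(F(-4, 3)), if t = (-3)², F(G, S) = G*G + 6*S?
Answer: -58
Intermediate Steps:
F(G, S) = G² + 6*S
t = 9
h(Q) = 18 + Q (h(Q) = Q + 9*2 = Q + 18 = 18 + Q)
(82 - 88) - h(F(-4, 3)) = (82 - 88) - (18 + ((-4)² + 6*3)) = -6 - (18 + (16 + 18)) = -6 - (18 + 34) = -6 - 1*52 = -6 - 52 = -58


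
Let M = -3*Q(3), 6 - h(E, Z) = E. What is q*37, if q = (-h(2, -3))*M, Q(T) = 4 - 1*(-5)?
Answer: 3996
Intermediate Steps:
h(E, Z) = 6 - E
Q(T) = 9 (Q(T) = 4 + 5 = 9)
M = -27 (M = -3*9 = -27)
q = 108 (q = -(6 - 1*2)*(-27) = -(6 - 2)*(-27) = -1*4*(-27) = -4*(-27) = 108)
q*37 = 108*37 = 3996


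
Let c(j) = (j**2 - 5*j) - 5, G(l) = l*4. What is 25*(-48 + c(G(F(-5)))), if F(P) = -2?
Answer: 1275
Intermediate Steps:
G(l) = 4*l
c(j) = -5 + j**2 - 5*j
25*(-48 + c(G(F(-5)))) = 25*(-48 + (-5 + (4*(-2))**2 - 20*(-2))) = 25*(-48 + (-5 + (-8)**2 - 5*(-8))) = 25*(-48 + (-5 + 64 + 40)) = 25*(-48 + 99) = 25*51 = 1275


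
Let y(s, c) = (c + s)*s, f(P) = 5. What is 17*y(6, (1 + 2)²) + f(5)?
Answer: 1535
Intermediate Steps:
y(s, c) = s*(c + s)
17*y(6, (1 + 2)²) + f(5) = 17*(6*((1 + 2)² + 6)) + 5 = 17*(6*(3² + 6)) + 5 = 17*(6*(9 + 6)) + 5 = 17*(6*15) + 5 = 17*90 + 5 = 1530 + 5 = 1535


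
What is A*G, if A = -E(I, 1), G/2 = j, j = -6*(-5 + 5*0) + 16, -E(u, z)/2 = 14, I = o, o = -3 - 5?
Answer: 2576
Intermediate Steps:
o = -8
I = -8
E(u, z) = -28 (E(u, z) = -2*14 = -28)
j = 46 (j = -6*(-5 + 0) + 16 = -6*(-5) + 16 = 30 + 16 = 46)
G = 92 (G = 2*46 = 92)
A = 28 (A = -1*(-28) = 28)
A*G = 28*92 = 2576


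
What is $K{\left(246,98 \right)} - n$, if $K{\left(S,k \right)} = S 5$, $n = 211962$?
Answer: $-210732$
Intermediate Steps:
$K{\left(S,k \right)} = 5 S$
$K{\left(246,98 \right)} - n = 5 \cdot 246 - 211962 = 1230 - 211962 = -210732$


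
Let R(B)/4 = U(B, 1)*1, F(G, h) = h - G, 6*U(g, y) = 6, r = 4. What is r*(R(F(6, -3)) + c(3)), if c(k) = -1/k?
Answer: 44/3 ≈ 14.667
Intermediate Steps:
U(g, y) = 1 (U(g, y) = (⅙)*6 = 1)
R(B) = 4 (R(B) = 4*(1*1) = 4*1 = 4)
r*(R(F(6, -3)) + c(3)) = 4*(4 - 1/3) = 4*(4 - 1*⅓) = 4*(4 - ⅓) = 4*(11/3) = 44/3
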